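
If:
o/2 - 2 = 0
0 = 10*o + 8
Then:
No Solution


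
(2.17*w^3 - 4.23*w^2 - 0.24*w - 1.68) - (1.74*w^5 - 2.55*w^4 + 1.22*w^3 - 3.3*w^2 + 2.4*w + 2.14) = -1.74*w^5 + 2.55*w^4 + 0.95*w^3 - 0.930000000000001*w^2 - 2.64*w - 3.82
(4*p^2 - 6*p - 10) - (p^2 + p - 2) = 3*p^2 - 7*p - 8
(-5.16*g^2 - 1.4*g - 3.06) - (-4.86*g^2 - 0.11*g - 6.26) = -0.3*g^2 - 1.29*g + 3.2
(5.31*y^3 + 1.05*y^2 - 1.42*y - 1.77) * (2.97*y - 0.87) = 15.7707*y^4 - 1.5012*y^3 - 5.1309*y^2 - 4.0215*y + 1.5399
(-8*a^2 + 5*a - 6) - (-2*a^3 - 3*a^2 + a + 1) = 2*a^3 - 5*a^2 + 4*a - 7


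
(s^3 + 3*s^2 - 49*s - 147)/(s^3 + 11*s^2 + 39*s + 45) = (s^2 - 49)/(s^2 + 8*s + 15)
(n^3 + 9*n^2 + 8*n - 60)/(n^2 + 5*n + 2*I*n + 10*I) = (n^2 + 4*n - 12)/(n + 2*I)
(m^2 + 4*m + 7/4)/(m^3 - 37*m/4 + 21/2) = (2*m + 1)/(2*m^2 - 7*m + 6)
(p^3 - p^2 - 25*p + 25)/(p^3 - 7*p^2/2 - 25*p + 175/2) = 2*(p - 1)/(2*p - 7)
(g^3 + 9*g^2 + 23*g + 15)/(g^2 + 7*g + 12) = (g^2 + 6*g + 5)/(g + 4)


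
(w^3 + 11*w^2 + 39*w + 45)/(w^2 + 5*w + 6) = (w^2 + 8*w + 15)/(w + 2)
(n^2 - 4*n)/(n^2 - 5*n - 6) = n*(4 - n)/(-n^2 + 5*n + 6)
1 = 1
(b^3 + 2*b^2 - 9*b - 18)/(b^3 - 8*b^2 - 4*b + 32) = (b^2 - 9)/(b^2 - 10*b + 16)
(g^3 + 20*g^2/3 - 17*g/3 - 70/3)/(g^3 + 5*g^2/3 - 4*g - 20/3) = (g + 7)/(g + 2)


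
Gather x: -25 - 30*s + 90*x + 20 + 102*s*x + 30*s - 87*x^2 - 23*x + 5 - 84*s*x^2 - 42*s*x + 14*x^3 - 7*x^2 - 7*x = 14*x^3 + x^2*(-84*s - 94) + x*(60*s + 60)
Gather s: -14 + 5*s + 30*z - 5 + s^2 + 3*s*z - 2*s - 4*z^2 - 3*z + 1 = s^2 + s*(3*z + 3) - 4*z^2 + 27*z - 18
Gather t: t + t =2*t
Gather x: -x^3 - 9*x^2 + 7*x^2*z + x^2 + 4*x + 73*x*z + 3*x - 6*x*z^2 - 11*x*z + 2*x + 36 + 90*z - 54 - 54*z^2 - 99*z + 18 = -x^3 + x^2*(7*z - 8) + x*(-6*z^2 + 62*z + 9) - 54*z^2 - 9*z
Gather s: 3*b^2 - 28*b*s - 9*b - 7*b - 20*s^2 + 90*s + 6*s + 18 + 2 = 3*b^2 - 16*b - 20*s^2 + s*(96 - 28*b) + 20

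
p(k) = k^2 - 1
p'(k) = 2*k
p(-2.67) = 6.13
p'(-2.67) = -5.34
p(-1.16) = 0.35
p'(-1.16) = -2.32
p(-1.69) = 1.86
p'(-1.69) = -3.38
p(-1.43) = 1.04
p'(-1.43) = -2.86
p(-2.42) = 4.86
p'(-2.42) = -4.84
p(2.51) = 5.30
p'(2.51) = 5.02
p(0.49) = -0.76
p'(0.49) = 0.98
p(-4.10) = 15.81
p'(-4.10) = -8.20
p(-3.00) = 8.00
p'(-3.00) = -6.00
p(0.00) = -1.00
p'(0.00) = 0.00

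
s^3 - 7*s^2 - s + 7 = (s - 7)*(s - 1)*(s + 1)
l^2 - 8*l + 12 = (l - 6)*(l - 2)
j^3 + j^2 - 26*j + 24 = (j - 4)*(j - 1)*(j + 6)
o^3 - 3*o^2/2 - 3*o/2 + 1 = (o - 2)*(o - 1/2)*(o + 1)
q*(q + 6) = q^2 + 6*q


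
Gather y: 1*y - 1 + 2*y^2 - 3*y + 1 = 2*y^2 - 2*y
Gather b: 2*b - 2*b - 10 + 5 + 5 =0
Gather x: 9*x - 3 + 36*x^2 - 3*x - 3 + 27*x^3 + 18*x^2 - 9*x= 27*x^3 + 54*x^2 - 3*x - 6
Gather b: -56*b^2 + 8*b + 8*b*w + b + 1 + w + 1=-56*b^2 + b*(8*w + 9) + w + 2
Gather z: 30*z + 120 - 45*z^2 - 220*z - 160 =-45*z^2 - 190*z - 40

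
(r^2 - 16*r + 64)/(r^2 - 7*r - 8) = (r - 8)/(r + 1)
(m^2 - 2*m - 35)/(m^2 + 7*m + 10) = (m - 7)/(m + 2)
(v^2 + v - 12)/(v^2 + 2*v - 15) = (v + 4)/(v + 5)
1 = 1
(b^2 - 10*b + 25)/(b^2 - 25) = (b - 5)/(b + 5)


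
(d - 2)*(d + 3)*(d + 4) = d^3 + 5*d^2 - 2*d - 24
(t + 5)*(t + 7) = t^2 + 12*t + 35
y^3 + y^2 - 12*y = y*(y - 3)*(y + 4)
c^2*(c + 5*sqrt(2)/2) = c^3 + 5*sqrt(2)*c^2/2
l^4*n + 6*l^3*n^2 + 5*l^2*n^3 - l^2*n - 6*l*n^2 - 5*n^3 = (l - 1)*(l + n)*(l + 5*n)*(l*n + n)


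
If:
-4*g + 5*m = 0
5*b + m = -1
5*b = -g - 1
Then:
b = -1/5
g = 0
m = 0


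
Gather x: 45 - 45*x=45 - 45*x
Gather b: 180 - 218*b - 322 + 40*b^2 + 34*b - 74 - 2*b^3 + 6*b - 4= -2*b^3 + 40*b^2 - 178*b - 220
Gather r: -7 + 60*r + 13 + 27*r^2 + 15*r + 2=27*r^2 + 75*r + 8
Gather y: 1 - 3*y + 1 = 2 - 3*y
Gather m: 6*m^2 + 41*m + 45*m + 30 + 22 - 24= 6*m^2 + 86*m + 28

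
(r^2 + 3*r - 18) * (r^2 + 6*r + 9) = r^4 + 9*r^3 + 9*r^2 - 81*r - 162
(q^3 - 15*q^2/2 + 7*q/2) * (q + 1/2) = q^4 - 7*q^3 - q^2/4 + 7*q/4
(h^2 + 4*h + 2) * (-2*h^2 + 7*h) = -2*h^4 - h^3 + 24*h^2 + 14*h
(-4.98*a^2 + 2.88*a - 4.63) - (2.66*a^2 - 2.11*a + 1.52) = -7.64*a^2 + 4.99*a - 6.15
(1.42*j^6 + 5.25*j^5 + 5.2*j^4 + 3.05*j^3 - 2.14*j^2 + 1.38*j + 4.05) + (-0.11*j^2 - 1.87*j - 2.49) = 1.42*j^6 + 5.25*j^5 + 5.2*j^4 + 3.05*j^3 - 2.25*j^2 - 0.49*j + 1.56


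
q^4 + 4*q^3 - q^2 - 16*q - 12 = (q - 2)*(q + 1)*(q + 2)*(q + 3)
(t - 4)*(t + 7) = t^2 + 3*t - 28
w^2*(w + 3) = w^3 + 3*w^2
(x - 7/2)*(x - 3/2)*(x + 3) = x^3 - 2*x^2 - 39*x/4 + 63/4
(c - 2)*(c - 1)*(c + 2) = c^3 - c^2 - 4*c + 4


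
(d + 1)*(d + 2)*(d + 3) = d^3 + 6*d^2 + 11*d + 6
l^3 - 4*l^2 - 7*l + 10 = (l - 5)*(l - 1)*(l + 2)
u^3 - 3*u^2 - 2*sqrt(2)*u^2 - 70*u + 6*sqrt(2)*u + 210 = (u - 3)*(u - 7*sqrt(2))*(u + 5*sqrt(2))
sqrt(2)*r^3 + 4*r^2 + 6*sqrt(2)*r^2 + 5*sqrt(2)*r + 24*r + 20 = (r + 5)*(r + 2*sqrt(2))*(sqrt(2)*r + sqrt(2))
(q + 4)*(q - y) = q^2 - q*y + 4*q - 4*y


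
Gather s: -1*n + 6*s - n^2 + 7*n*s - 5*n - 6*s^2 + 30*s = -n^2 - 6*n - 6*s^2 + s*(7*n + 36)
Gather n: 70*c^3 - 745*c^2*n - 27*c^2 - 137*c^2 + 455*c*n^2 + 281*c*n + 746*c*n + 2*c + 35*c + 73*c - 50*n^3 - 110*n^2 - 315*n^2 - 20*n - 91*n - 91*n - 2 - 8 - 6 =70*c^3 - 164*c^2 + 110*c - 50*n^3 + n^2*(455*c - 425) + n*(-745*c^2 + 1027*c - 202) - 16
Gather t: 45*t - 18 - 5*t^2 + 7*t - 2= -5*t^2 + 52*t - 20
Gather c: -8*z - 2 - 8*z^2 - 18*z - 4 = -8*z^2 - 26*z - 6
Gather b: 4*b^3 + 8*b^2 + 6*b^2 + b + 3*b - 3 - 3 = 4*b^3 + 14*b^2 + 4*b - 6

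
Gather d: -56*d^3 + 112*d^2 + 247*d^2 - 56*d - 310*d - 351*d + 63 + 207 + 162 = -56*d^3 + 359*d^2 - 717*d + 432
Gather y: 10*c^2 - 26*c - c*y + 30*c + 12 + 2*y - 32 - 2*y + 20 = 10*c^2 - c*y + 4*c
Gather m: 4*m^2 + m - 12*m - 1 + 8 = 4*m^2 - 11*m + 7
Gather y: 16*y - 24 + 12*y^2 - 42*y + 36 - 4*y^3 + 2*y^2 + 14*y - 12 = -4*y^3 + 14*y^2 - 12*y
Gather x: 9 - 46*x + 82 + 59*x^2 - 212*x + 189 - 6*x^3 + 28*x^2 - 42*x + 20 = -6*x^3 + 87*x^2 - 300*x + 300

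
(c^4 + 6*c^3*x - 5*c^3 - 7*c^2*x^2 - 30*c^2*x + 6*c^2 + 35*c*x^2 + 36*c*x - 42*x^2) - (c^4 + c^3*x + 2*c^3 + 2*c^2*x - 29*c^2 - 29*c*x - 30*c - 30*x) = 5*c^3*x - 7*c^3 - 7*c^2*x^2 - 32*c^2*x + 35*c^2 + 35*c*x^2 + 65*c*x + 30*c - 42*x^2 + 30*x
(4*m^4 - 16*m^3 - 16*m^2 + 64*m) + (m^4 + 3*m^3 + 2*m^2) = 5*m^4 - 13*m^3 - 14*m^2 + 64*m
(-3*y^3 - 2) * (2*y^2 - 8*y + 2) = -6*y^5 + 24*y^4 - 6*y^3 - 4*y^2 + 16*y - 4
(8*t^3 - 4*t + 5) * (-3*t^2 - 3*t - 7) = -24*t^5 - 24*t^4 - 44*t^3 - 3*t^2 + 13*t - 35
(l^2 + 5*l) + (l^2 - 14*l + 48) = 2*l^2 - 9*l + 48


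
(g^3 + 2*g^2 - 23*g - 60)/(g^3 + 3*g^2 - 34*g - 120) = (g^2 - 2*g - 15)/(g^2 - g - 30)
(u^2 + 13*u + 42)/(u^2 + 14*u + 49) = (u + 6)/(u + 7)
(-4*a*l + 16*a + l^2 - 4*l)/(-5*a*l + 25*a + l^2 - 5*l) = (4*a*l - 16*a - l^2 + 4*l)/(5*a*l - 25*a - l^2 + 5*l)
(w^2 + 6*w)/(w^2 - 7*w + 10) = w*(w + 6)/(w^2 - 7*w + 10)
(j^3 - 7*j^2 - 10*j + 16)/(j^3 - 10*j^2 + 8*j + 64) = (j - 1)/(j - 4)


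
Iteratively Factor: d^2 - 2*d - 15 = (d + 3)*(d - 5)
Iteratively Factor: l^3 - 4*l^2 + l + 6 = (l + 1)*(l^2 - 5*l + 6) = (l - 2)*(l + 1)*(l - 3)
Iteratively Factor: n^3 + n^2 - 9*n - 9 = (n - 3)*(n^2 + 4*n + 3) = (n - 3)*(n + 1)*(n + 3)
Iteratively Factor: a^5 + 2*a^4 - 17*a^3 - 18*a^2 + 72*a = (a)*(a^4 + 2*a^3 - 17*a^2 - 18*a + 72) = a*(a + 3)*(a^3 - a^2 - 14*a + 24) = a*(a + 3)*(a + 4)*(a^2 - 5*a + 6) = a*(a - 2)*(a + 3)*(a + 4)*(a - 3)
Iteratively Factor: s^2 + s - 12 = (s - 3)*(s + 4)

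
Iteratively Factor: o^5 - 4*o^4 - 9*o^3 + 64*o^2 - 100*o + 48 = (o - 3)*(o^4 - o^3 - 12*o^2 + 28*o - 16) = (o - 3)*(o + 4)*(o^3 - 5*o^2 + 8*o - 4) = (o - 3)*(o - 2)*(o + 4)*(o^2 - 3*o + 2) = (o - 3)*(o - 2)*(o - 1)*(o + 4)*(o - 2)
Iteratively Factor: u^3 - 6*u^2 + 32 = (u - 4)*(u^2 - 2*u - 8) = (u - 4)^2*(u + 2)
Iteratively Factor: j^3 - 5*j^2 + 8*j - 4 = (j - 1)*(j^2 - 4*j + 4) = (j - 2)*(j - 1)*(j - 2)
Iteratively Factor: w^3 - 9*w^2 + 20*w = (w)*(w^2 - 9*w + 20) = w*(w - 4)*(w - 5)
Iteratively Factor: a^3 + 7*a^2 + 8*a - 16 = (a + 4)*(a^2 + 3*a - 4) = (a + 4)^2*(a - 1)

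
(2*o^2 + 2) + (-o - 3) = 2*o^2 - o - 1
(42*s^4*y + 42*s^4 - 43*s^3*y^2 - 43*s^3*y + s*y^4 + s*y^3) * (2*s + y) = 84*s^5*y + 84*s^5 - 44*s^4*y^2 - 44*s^4*y - 43*s^3*y^3 - 43*s^3*y^2 + 2*s^2*y^4 + 2*s^2*y^3 + s*y^5 + s*y^4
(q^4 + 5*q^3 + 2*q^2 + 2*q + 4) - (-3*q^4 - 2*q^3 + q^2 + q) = 4*q^4 + 7*q^3 + q^2 + q + 4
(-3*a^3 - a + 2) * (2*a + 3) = -6*a^4 - 9*a^3 - 2*a^2 + a + 6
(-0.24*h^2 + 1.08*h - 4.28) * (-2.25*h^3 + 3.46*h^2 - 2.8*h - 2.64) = 0.54*h^5 - 3.2604*h^4 + 14.0388*h^3 - 17.1992*h^2 + 9.1328*h + 11.2992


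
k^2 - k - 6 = (k - 3)*(k + 2)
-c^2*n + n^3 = n*(-c + n)*(c + n)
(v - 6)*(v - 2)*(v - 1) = v^3 - 9*v^2 + 20*v - 12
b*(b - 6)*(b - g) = b^3 - b^2*g - 6*b^2 + 6*b*g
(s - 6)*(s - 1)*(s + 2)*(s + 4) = s^4 - s^3 - 28*s^2 - 20*s + 48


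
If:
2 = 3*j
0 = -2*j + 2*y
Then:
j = 2/3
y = 2/3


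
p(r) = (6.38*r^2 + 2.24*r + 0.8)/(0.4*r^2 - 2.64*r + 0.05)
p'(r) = (2.64 - 0.8*r)*(6.38*r^2 + 2.24*r + 0.8)/(0.4*r^2 - 2.64*r + 0.05)^2 + (12.76*r + 2.24)/(0.4*r^2 - 2.64*r + 0.05)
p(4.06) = -28.24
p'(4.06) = -17.48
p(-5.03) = 6.44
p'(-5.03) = -0.81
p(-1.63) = 2.60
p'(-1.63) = -1.53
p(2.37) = -10.59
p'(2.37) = -6.21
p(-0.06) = 3.28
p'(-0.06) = 49.06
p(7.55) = 130.66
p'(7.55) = -118.42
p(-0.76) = 1.22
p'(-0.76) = -1.53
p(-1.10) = 1.76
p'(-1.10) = -1.63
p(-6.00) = 7.17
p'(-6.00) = -0.69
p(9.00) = 61.88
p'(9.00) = -19.00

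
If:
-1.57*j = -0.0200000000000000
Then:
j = 0.01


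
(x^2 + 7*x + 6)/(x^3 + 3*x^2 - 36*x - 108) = (x + 1)/(x^2 - 3*x - 18)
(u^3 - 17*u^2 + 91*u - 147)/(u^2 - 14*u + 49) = u - 3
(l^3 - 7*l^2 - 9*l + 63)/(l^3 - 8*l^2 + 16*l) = (l^3 - 7*l^2 - 9*l + 63)/(l*(l^2 - 8*l + 16))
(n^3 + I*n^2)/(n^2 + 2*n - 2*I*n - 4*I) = n^2*(n + I)/(n^2 + 2*n*(1 - I) - 4*I)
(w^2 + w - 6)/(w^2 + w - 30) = (w^2 + w - 6)/(w^2 + w - 30)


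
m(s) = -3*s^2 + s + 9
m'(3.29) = -18.74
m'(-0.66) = 4.96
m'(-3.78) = 23.68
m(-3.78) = -37.65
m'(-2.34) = 15.04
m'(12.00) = -71.00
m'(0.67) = -3.02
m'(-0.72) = 5.32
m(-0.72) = 6.72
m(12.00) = -411.00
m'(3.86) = -22.16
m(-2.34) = -9.77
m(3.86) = -31.84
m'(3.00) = -17.00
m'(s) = 1 - 6*s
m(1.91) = -0.03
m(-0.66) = 7.03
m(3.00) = -15.00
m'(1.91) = -10.46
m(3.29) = -20.18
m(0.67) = 8.32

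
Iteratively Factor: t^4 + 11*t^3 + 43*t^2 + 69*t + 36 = (t + 1)*(t^3 + 10*t^2 + 33*t + 36) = (t + 1)*(t + 3)*(t^2 + 7*t + 12) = (t + 1)*(t + 3)*(t + 4)*(t + 3)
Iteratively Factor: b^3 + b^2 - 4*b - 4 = (b + 2)*(b^2 - b - 2) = (b + 1)*(b + 2)*(b - 2)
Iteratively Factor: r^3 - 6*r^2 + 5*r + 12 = (r - 3)*(r^2 - 3*r - 4) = (r - 4)*(r - 3)*(r + 1)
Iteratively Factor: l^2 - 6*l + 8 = (l - 2)*(l - 4)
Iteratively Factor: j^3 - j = (j + 1)*(j^2 - j) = (j - 1)*(j + 1)*(j)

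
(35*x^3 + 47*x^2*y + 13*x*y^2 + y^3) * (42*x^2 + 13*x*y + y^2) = 1470*x^5 + 2429*x^4*y + 1192*x^3*y^2 + 258*x^2*y^3 + 26*x*y^4 + y^5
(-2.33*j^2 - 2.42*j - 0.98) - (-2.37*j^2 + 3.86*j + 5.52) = 0.04*j^2 - 6.28*j - 6.5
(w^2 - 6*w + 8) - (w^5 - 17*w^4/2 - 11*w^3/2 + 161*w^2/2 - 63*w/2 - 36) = -w^5 + 17*w^4/2 + 11*w^3/2 - 159*w^2/2 + 51*w/2 + 44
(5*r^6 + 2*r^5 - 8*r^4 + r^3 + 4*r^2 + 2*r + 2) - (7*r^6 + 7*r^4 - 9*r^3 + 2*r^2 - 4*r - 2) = -2*r^6 + 2*r^5 - 15*r^4 + 10*r^3 + 2*r^2 + 6*r + 4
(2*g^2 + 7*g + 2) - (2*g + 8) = 2*g^2 + 5*g - 6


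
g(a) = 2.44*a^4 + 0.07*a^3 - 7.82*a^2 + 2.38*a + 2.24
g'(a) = 9.76*a^3 + 0.21*a^2 - 15.64*a + 2.38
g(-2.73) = 71.57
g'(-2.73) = -151.94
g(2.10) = 20.85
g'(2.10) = 60.85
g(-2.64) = 58.69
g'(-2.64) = -134.45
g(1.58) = 1.96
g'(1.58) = 16.69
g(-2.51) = 42.74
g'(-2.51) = -111.38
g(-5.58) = 2098.83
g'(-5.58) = -1599.52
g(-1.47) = -6.99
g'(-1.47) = -5.18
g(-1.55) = -6.41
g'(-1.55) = -9.22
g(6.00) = 2912.36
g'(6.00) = 2024.26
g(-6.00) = 2853.56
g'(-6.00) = -2004.38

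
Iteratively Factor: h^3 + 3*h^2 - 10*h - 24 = (h + 4)*(h^2 - h - 6) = (h - 3)*(h + 4)*(h + 2)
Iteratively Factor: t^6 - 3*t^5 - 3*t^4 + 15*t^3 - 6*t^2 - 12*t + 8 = (t + 2)*(t^5 - 5*t^4 + 7*t^3 + t^2 - 8*t + 4) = (t - 1)*(t + 2)*(t^4 - 4*t^3 + 3*t^2 + 4*t - 4) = (t - 2)*(t - 1)*(t + 2)*(t^3 - 2*t^2 - t + 2) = (t - 2)^2*(t - 1)*(t + 2)*(t^2 - 1) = (t - 2)^2*(t - 1)^2*(t + 2)*(t + 1)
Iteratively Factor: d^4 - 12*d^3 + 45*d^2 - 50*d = (d - 5)*(d^3 - 7*d^2 + 10*d) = (d - 5)^2*(d^2 - 2*d) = (d - 5)^2*(d - 2)*(d)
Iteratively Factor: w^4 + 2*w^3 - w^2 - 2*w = (w)*(w^3 + 2*w^2 - w - 2) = w*(w + 2)*(w^2 - 1) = w*(w + 1)*(w + 2)*(w - 1)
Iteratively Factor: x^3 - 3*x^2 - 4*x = (x + 1)*(x^2 - 4*x) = x*(x + 1)*(x - 4)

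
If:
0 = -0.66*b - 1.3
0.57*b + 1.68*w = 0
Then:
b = -1.97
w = 0.67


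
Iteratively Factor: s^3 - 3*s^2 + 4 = (s + 1)*(s^2 - 4*s + 4) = (s - 2)*(s + 1)*(s - 2)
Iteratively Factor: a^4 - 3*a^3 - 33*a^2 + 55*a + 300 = (a - 5)*(a^3 + 2*a^2 - 23*a - 60) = (a - 5)^2*(a^2 + 7*a + 12) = (a - 5)^2*(a + 3)*(a + 4)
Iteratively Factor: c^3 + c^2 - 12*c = (c + 4)*(c^2 - 3*c) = (c - 3)*(c + 4)*(c)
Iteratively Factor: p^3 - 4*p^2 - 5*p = (p)*(p^2 - 4*p - 5) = p*(p - 5)*(p + 1)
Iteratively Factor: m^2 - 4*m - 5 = (m + 1)*(m - 5)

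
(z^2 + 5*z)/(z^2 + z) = (z + 5)/(z + 1)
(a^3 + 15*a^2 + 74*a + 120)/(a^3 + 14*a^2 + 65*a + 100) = (a + 6)/(a + 5)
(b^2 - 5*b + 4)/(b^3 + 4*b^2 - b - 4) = (b - 4)/(b^2 + 5*b + 4)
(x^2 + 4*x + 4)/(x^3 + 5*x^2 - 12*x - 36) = (x + 2)/(x^2 + 3*x - 18)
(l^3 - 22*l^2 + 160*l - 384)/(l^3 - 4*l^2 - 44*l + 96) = (l^2 - 14*l + 48)/(l^2 + 4*l - 12)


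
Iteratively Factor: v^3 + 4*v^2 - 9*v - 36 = (v + 4)*(v^2 - 9) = (v - 3)*(v + 4)*(v + 3)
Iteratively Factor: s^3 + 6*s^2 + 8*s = (s)*(s^2 + 6*s + 8) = s*(s + 4)*(s + 2)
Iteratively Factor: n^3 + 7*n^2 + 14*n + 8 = (n + 4)*(n^2 + 3*n + 2) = (n + 1)*(n + 4)*(n + 2)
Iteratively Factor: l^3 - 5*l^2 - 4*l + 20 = (l - 5)*(l^2 - 4) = (l - 5)*(l - 2)*(l + 2)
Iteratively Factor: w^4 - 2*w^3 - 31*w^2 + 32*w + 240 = (w - 4)*(w^3 + 2*w^2 - 23*w - 60) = (w - 5)*(w - 4)*(w^2 + 7*w + 12) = (w - 5)*(w - 4)*(w + 3)*(w + 4)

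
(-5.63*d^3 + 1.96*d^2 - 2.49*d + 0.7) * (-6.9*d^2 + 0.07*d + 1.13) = 38.847*d^5 - 13.9181*d^4 + 10.9563*d^3 - 2.7895*d^2 - 2.7647*d + 0.791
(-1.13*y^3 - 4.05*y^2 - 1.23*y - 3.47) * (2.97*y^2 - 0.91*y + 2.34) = -3.3561*y^5 - 11.0002*y^4 - 2.6118*y^3 - 18.6636*y^2 + 0.279500000000001*y - 8.1198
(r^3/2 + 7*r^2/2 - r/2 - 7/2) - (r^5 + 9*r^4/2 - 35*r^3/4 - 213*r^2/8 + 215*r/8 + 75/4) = -r^5 - 9*r^4/2 + 37*r^3/4 + 241*r^2/8 - 219*r/8 - 89/4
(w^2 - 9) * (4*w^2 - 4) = 4*w^4 - 40*w^2 + 36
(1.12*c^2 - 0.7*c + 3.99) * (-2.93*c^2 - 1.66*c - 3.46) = -3.2816*c^4 + 0.1918*c^3 - 14.4039*c^2 - 4.2014*c - 13.8054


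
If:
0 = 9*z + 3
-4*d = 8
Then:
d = -2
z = -1/3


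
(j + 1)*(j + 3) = j^2 + 4*j + 3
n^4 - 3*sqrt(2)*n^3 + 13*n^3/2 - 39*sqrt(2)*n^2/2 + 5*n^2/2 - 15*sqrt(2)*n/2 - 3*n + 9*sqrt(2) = (n - 1/2)*(n + 1)*(n + 6)*(n - 3*sqrt(2))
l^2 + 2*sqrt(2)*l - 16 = (l - 2*sqrt(2))*(l + 4*sqrt(2))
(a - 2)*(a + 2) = a^2 - 4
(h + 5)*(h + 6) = h^2 + 11*h + 30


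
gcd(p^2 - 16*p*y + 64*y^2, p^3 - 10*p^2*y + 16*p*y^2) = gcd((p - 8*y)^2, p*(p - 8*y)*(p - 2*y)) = -p + 8*y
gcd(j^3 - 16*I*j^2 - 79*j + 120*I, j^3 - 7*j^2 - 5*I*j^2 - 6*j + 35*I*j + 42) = j - 3*I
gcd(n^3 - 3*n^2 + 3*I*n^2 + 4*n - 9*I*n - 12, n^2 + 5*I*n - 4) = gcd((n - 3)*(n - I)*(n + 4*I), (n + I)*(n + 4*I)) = n + 4*I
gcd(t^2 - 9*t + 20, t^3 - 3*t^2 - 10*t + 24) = t - 4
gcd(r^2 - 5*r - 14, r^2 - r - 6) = r + 2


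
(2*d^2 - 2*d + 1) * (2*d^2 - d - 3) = 4*d^4 - 6*d^3 - 2*d^2 + 5*d - 3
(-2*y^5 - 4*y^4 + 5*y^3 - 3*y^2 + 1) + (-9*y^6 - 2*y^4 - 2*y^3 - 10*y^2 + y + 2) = -9*y^6 - 2*y^5 - 6*y^4 + 3*y^3 - 13*y^2 + y + 3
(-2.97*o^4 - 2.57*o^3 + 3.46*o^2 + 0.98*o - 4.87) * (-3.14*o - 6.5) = 9.3258*o^5 + 27.3748*o^4 + 5.8406*o^3 - 25.5672*o^2 + 8.9218*o + 31.655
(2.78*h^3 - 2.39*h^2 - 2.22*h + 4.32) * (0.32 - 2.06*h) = -5.7268*h^4 + 5.813*h^3 + 3.8084*h^2 - 9.6096*h + 1.3824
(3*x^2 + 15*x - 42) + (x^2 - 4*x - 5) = 4*x^2 + 11*x - 47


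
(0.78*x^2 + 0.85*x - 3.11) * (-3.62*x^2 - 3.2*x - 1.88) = -2.8236*x^4 - 5.573*x^3 + 7.0718*x^2 + 8.354*x + 5.8468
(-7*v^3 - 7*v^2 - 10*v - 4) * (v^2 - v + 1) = -7*v^5 - 10*v^3 - v^2 - 6*v - 4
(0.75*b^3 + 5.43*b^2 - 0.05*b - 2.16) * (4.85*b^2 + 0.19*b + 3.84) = 3.6375*b^5 + 26.478*b^4 + 3.6692*b^3 + 10.3657*b^2 - 0.6024*b - 8.2944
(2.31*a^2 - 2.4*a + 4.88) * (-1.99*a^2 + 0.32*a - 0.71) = -4.5969*a^4 + 5.5152*a^3 - 12.1193*a^2 + 3.2656*a - 3.4648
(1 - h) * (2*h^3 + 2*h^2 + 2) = -2*h^4 + 2*h^2 - 2*h + 2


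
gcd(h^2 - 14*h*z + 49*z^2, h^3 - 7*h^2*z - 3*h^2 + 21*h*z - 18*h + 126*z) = -h + 7*z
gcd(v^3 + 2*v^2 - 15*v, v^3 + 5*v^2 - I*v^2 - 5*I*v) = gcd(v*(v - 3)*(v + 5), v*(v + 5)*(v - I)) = v^2 + 5*v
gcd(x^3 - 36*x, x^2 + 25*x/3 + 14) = x + 6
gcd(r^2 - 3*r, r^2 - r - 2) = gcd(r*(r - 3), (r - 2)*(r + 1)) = 1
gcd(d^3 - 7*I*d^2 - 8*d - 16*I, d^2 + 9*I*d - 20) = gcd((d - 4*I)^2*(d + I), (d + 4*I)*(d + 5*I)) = 1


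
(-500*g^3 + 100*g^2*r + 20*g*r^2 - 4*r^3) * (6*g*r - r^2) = -3000*g^4*r + 1100*g^3*r^2 + 20*g^2*r^3 - 44*g*r^4 + 4*r^5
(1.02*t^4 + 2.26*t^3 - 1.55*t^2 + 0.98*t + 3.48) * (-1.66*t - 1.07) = -1.6932*t^5 - 4.843*t^4 + 0.1548*t^3 + 0.0317000000000003*t^2 - 6.8254*t - 3.7236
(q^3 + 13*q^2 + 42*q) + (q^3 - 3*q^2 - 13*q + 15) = 2*q^3 + 10*q^2 + 29*q + 15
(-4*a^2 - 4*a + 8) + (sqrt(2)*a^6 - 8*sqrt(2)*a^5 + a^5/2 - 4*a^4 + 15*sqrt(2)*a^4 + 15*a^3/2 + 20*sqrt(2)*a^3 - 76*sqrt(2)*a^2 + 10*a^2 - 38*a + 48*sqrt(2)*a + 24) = sqrt(2)*a^6 - 8*sqrt(2)*a^5 + a^5/2 - 4*a^4 + 15*sqrt(2)*a^4 + 15*a^3/2 + 20*sqrt(2)*a^3 - 76*sqrt(2)*a^2 + 6*a^2 - 42*a + 48*sqrt(2)*a + 32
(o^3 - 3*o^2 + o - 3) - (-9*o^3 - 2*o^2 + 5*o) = 10*o^3 - o^2 - 4*o - 3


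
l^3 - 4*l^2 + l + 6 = (l - 3)*(l - 2)*(l + 1)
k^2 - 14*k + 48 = (k - 8)*(k - 6)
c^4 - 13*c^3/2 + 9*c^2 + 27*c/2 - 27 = (c - 3)^2*(c - 2)*(c + 3/2)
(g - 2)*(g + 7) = g^2 + 5*g - 14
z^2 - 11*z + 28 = (z - 7)*(z - 4)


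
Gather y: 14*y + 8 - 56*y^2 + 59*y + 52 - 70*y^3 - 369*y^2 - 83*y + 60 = -70*y^3 - 425*y^2 - 10*y + 120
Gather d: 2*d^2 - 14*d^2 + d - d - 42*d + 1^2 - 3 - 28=-12*d^2 - 42*d - 30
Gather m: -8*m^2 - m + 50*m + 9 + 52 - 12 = -8*m^2 + 49*m + 49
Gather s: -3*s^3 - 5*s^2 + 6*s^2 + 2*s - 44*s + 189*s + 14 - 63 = -3*s^3 + s^2 + 147*s - 49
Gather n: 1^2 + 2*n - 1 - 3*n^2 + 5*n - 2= -3*n^2 + 7*n - 2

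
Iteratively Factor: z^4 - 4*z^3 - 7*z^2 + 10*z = (z - 1)*(z^3 - 3*z^2 - 10*z) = z*(z - 1)*(z^2 - 3*z - 10) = z*(z - 1)*(z + 2)*(z - 5)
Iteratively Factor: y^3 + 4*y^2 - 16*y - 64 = (y + 4)*(y^2 - 16) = (y + 4)^2*(y - 4)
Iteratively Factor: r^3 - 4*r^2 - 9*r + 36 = (r - 3)*(r^2 - r - 12) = (r - 4)*(r - 3)*(r + 3)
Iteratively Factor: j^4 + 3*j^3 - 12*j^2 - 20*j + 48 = (j + 3)*(j^3 - 12*j + 16) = (j - 2)*(j + 3)*(j^2 + 2*j - 8) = (j - 2)*(j + 3)*(j + 4)*(j - 2)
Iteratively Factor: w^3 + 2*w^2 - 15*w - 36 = (w + 3)*(w^2 - w - 12) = (w + 3)^2*(w - 4)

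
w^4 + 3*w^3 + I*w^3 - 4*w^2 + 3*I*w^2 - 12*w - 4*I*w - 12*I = (w - 2)*(w + 2)*(w + 3)*(w + I)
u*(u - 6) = u^2 - 6*u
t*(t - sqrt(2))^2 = t^3 - 2*sqrt(2)*t^2 + 2*t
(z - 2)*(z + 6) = z^2 + 4*z - 12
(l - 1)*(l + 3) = l^2 + 2*l - 3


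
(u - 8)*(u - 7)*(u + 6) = u^3 - 9*u^2 - 34*u + 336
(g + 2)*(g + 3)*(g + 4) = g^3 + 9*g^2 + 26*g + 24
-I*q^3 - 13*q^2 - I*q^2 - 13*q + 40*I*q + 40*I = (q - 8*I)*(q - 5*I)*(-I*q - I)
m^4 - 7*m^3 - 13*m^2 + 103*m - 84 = (m - 7)*(m - 3)*(m - 1)*(m + 4)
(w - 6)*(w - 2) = w^2 - 8*w + 12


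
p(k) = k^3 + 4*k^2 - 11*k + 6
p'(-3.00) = -8.00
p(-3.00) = 48.00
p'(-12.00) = 325.00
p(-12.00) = -1014.00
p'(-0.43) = -13.89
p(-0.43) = 11.39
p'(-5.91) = 46.50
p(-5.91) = 4.30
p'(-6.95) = 78.31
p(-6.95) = -60.04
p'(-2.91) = -8.88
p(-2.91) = 47.24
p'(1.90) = 15.03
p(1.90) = 6.40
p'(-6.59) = 66.56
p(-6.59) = -33.99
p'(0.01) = -10.92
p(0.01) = 5.89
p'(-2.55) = -11.89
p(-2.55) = 43.48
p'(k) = 3*k^2 + 8*k - 11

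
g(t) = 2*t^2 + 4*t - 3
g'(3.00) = 16.00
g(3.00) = 27.00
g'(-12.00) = -44.00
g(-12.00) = 237.00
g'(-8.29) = -29.16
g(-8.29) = 101.29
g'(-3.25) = -9.00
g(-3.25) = 5.12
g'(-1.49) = -1.96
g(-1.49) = -4.52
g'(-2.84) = -7.36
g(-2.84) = 1.77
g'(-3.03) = -8.12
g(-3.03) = 3.24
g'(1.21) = 8.84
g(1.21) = 4.77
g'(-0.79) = 0.84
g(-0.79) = -4.91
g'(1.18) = 8.72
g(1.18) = 4.50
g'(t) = 4*t + 4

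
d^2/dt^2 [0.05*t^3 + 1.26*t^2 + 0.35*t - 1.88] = 0.3*t + 2.52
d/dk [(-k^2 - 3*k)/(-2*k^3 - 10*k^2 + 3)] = (-2*k^2*(k + 3)*(3*k + 10) + (2*k + 3)*(2*k^3 + 10*k^2 - 3))/(2*k^3 + 10*k^2 - 3)^2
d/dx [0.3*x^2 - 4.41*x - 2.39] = 0.6*x - 4.41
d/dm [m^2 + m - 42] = 2*m + 1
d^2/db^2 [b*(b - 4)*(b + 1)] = 6*b - 6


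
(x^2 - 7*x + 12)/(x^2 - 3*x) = (x - 4)/x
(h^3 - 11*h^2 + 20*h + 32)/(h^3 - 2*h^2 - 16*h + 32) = (h^2 - 7*h - 8)/(h^2 + 2*h - 8)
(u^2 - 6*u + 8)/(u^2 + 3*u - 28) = (u - 2)/(u + 7)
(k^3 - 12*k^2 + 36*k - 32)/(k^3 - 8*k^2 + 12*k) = (k^2 - 10*k + 16)/(k*(k - 6))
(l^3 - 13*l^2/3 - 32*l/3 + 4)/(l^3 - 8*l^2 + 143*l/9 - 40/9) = 3*(l^2 - 4*l - 12)/(3*l^2 - 23*l + 40)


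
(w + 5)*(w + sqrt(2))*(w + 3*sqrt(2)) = w^3 + 5*w^2 + 4*sqrt(2)*w^2 + 6*w + 20*sqrt(2)*w + 30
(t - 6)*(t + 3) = t^2 - 3*t - 18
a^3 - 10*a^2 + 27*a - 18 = (a - 6)*(a - 3)*(a - 1)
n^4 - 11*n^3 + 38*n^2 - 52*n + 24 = (n - 6)*(n - 2)^2*(n - 1)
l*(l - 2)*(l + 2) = l^3 - 4*l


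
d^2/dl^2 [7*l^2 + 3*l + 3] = 14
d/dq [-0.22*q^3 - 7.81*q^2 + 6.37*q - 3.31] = -0.66*q^2 - 15.62*q + 6.37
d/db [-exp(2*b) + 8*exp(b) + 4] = 2*(4 - exp(b))*exp(b)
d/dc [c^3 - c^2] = c*(3*c - 2)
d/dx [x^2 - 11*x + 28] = 2*x - 11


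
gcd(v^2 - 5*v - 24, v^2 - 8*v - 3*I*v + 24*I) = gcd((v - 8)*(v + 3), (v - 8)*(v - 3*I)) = v - 8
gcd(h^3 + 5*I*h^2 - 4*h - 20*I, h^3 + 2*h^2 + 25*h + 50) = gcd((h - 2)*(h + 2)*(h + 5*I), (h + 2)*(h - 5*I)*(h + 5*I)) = h^2 + h*(2 + 5*I) + 10*I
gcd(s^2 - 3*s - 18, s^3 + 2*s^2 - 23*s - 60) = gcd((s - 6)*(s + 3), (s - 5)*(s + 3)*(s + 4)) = s + 3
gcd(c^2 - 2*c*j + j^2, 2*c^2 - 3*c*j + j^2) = c - j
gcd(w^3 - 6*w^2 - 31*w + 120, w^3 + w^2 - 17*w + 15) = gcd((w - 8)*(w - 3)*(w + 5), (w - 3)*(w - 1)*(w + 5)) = w^2 + 2*w - 15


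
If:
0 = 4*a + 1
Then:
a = -1/4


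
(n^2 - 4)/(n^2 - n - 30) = (4 - n^2)/(-n^2 + n + 30)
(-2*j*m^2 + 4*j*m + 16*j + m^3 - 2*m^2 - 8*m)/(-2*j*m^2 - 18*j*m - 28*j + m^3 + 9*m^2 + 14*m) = (m - 4)/(m + 7)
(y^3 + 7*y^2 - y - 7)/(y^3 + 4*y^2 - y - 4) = (y + 7)/(y + 4)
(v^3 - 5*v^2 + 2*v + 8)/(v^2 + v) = v - 6 + 8/v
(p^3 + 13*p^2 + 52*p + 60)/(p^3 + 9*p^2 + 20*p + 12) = (p + 5)/(p + 1)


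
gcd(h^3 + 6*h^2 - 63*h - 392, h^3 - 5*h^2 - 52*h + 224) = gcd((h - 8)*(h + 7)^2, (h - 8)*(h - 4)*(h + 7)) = h^2 - h - 56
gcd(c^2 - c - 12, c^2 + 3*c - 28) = c - 4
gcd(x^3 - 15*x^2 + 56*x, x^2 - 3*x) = x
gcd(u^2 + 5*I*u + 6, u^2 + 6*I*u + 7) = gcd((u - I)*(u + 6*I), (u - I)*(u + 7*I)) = u - I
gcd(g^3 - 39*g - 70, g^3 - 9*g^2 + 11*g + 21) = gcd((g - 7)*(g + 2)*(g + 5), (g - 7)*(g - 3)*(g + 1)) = g - 7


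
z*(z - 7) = z^2 - 7*z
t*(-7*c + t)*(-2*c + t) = 14*c^2*t - 9*c*t^2 + t^3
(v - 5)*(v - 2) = v^2 - 7*v + 10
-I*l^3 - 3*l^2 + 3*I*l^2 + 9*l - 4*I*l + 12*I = (l - 3)*(l - 4*I)*(-I*l + 1)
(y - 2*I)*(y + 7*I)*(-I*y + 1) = -I*y^3 + 6*y^2 - 9*I*y + 14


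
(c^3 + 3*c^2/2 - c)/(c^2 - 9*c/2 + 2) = c*(c + 2)/(c - 4)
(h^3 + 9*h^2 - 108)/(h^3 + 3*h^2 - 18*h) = (h + 6)/h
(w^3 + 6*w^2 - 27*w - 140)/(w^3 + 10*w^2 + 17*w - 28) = (w - 5)/(w - 1)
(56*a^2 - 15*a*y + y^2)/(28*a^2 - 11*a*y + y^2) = (-8*a + y)/(-4*a + y)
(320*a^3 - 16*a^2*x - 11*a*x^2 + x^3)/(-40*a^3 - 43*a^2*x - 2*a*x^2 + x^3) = (-8*a + x)/(a + x)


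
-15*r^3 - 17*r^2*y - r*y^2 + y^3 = (-5*r + y)*(r + y)*(3*r + y)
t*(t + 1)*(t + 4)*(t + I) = t^4 + 5*t^3 + I*t^3 + 4*t^2 + 5*I*t^2 + 4*I*t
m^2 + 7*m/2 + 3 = (m + 3/2)*(m + 2)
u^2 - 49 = (u - 7)*(u + 7)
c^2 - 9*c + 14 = (c - 7)*(c - 2)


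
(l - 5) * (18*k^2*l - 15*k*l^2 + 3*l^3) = 18*k^2*l^2 - 90*k^2*l - 15*k*l^3 + 75*k*l^2 + 3*l^4 - 15*l^3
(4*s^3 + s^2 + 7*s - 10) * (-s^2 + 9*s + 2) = -4*s^5 + 35*s^4 + 10*s^3 + 75*s^2 - 76*s - 20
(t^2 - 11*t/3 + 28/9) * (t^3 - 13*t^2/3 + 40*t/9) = t^5 - 8*t^4 + 211*t^3/9 - 268*t^2/9 + 1120*t/81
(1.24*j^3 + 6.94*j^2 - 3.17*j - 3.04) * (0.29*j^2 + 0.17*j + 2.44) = 0.3596*j^5 + 2.2234*j^4 + 3.2861*j^3 + 15.5131*j^2 - 8.2516*j - 7.4176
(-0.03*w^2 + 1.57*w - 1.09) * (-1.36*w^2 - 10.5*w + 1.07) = 0.0408*w^4 - 1.8202*w^3 - 15.0347*w^2 + 13.1249*w - 1.1663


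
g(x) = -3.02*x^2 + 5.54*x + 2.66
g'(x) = 5.54 - 6.04*x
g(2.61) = -3.45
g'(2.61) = -10.22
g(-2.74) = -35.19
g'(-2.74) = 22.09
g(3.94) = -22.39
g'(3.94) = -18.26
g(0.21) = 3.69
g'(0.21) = 4.27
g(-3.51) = -53.99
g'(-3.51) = 26.74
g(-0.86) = -4.34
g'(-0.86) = 10.73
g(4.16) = -26.56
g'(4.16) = -19.59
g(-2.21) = -24.33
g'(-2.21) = 18.89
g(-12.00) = -498.70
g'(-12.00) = 78.02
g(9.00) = -192.10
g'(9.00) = -48.82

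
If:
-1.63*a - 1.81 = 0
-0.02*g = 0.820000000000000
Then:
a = -1.11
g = -41.00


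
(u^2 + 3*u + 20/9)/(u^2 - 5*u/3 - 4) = (u + 5/3)/(u - 3)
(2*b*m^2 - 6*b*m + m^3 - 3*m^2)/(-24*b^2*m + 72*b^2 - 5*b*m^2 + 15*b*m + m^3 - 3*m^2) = m*(-2*b - m)/(24*b^2 + 5*b*m - m^2)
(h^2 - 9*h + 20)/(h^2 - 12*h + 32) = (h - 5)/(h - 8)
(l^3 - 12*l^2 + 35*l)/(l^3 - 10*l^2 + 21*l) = (l - 5)/(l - 3)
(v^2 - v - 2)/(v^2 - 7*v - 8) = (v - 2)/(v - 8)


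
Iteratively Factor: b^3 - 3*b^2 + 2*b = (b - 2)*(b^2 - b) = (b - 2)*(b - 1)*(b)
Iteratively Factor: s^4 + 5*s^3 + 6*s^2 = (s)*(s^3 + 5*s^2 + 6*s) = s*(s + 3)*(s^2 + 2*s) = s*(s + 2)*(s + 3)*(s)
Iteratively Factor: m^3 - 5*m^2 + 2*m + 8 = (m - 4)*(m^2 - m - 2) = (m - 4)*(m + 1)*(m - 2)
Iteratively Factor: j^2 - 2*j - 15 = (j - 5)*(j + 3)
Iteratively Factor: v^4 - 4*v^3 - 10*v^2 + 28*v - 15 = (v - 5)*(v^3 + v^2 - 5*v + 3) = (v - 5)*(v - 1)*(v^2 + 2*v - 3) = (v - 5)*(v - 1)*(v + 3)*(v - 1)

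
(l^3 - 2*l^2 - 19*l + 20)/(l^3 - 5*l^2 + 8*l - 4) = (l^2 - l - 20)/(l^2 - 4*l + 4)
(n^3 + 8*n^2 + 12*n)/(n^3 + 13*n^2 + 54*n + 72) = n*(n + 2)/(n^2 + 7*n + 12)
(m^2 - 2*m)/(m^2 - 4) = m/(m + 2)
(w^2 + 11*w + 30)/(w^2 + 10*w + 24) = (w + 5)/(w + 4)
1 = 1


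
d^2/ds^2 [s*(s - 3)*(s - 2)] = 6*s - 10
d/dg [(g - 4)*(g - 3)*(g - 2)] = 3*g^2 - 18*g + 26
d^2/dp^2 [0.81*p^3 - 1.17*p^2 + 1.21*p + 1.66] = 4.86*p - 2.34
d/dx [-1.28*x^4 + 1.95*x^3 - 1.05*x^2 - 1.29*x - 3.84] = -5.12*x^3 + 5.85*x^2 - 2.1*x - 1.29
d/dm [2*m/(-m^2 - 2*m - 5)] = 2*(m^2 - 5)/(m^4 + 4*m^3 + 14*m^2 + 20*m + 25)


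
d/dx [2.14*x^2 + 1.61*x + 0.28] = 4.28*x + 1.61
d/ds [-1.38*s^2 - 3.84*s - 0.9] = -2.76*s - 3.84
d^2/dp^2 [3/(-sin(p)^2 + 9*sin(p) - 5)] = 3*(4*sin(p)^4 - 27*sin(p)^3 + 55*sin(p)^2 + 99*sin(p) - 152)/(sin(p)^2 - 9*sin(p) + 5)^3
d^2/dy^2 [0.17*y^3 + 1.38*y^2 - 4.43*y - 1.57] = 1.02*y + 2.76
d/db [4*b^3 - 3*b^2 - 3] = 6*b*(2*b - 1)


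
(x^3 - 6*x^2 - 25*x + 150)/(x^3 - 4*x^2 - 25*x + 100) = (x - 6)/(x - 4)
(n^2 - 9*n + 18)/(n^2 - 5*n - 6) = (n - 3)/(n + 1)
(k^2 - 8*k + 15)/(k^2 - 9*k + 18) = (k - 5)/(k - 6)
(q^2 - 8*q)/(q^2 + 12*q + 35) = q*(q - 8)/(q^2 + 12*q + 35)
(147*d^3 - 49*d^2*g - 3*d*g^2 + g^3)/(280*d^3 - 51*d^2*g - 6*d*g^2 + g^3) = (21*d^2 - 10*d*g + g^2)/(40*d^2 - 13*d*g + g^2)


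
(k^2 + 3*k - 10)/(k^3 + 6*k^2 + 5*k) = (k - 2)/(k*(k + 1))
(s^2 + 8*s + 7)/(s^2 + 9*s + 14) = (s + 1)/(s + 2)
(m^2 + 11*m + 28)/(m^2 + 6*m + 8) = (m + 7)/(m + 2)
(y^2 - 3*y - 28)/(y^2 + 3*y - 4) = (y - 7)/(y - 1)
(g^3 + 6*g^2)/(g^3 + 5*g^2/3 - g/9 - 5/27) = 27*g^2*(g + 6)/(27*g^3 + 45*g^2 - 3*g - 5)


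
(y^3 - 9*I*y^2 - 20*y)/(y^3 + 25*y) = (y - 4*I)/(y + 5*I)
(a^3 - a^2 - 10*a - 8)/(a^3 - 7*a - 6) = (a - 4)/(a - 3)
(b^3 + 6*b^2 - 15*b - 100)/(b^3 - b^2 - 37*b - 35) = (b^2 + b - 20)/(b^2 - 6*b - 7)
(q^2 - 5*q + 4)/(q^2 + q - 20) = (q - 1)/(q + 5)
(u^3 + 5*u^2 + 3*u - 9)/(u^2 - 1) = (u^2 + 6*u + 9)/(u + 1)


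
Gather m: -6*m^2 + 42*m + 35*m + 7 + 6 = -6*m^2 + 77*m + 13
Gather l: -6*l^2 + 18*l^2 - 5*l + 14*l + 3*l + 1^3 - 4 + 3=12*l^2 + 12*l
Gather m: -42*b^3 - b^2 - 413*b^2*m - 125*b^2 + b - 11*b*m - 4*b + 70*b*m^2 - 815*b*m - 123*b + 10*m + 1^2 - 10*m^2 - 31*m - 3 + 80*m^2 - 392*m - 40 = -42*b^3 - 126*b^2 - 126*b + m^2*(70*b + 70) + m*(-413*b^2 - 826*b - 413) - 42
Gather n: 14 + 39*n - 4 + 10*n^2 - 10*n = 10*n^2 + 29*n + 10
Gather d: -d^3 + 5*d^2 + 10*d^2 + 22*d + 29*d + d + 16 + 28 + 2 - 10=-d^3 + 15*d^2 + 52*d + 36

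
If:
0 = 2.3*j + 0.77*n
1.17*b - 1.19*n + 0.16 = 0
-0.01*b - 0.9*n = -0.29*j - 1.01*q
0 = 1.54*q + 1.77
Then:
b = -1.31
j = 0.39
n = -1.15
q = -1.15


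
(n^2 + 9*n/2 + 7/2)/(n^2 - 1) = (n + 7/2)/(n - 1)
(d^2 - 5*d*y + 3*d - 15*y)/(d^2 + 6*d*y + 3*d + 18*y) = (d - 5*y)/(d + 6*y)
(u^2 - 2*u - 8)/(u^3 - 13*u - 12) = (u + 2)/(u^2 + 4*u + 3)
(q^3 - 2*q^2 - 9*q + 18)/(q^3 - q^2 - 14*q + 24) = (q + 3)/(q + 4)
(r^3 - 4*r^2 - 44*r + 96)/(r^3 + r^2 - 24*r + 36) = (r - 8)/(r - 3)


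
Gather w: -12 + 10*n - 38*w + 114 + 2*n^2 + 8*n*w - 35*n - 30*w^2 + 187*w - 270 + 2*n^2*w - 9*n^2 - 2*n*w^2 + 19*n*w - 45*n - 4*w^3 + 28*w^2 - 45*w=-7*n^2 - 70*n - 4*w^3 + w^2*(-2*n - 2) + w*(2*n^2 + 27*n + 104) - 168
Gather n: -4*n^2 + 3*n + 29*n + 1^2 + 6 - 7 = -4*n^2 + 32*n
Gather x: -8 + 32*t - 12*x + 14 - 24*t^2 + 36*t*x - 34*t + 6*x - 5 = -24*t^2 - 2*t + x*(36*t - 6) + 1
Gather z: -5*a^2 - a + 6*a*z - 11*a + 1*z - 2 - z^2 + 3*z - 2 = -5*a^2 - 12*a - z^2 + z*(6*a + 4) - 4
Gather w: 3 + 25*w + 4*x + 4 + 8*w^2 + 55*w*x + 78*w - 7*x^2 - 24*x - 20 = 8*w^2 + w*(55*x + 103) - 7*x^2 - 20*x - 13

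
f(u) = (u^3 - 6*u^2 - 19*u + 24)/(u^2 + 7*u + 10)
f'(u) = (-2*u - 7)*(u^3 - 6*u^2 - 19*u + 24)/(u^2 + 7*u + 10)^2 + (3*u^2 - 12*u - 19)/(u^2 + 7*u + 10) = (u^4 + 14*u^3 + 7*u^2 - 168*u - 358)/(u^4 + 14*u^3 + 69*u^2 + 140*u + 100)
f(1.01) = -0.02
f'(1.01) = -1.54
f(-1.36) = 15.55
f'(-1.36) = -27.34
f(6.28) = -0.90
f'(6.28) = 0.45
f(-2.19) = -49.32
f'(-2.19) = -282.59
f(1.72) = -0.85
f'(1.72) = -0.87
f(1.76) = -0.89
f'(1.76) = -0.85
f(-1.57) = 23.85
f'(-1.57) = -57.50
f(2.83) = -1.46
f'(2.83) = -0.28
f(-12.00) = -33.43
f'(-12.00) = -0.16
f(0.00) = 2.40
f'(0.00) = -3.58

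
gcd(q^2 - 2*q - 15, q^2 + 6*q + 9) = q + 3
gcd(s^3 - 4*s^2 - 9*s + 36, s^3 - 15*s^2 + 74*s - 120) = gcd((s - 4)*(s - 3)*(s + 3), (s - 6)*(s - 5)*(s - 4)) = s - 4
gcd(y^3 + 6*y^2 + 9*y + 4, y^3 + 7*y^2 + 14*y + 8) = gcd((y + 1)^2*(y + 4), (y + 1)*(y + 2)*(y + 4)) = y^2 + 5*y + 4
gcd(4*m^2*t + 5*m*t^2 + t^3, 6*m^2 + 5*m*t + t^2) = 1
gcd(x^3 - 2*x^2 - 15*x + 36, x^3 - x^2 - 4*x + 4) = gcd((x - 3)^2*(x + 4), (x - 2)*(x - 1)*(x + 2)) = 1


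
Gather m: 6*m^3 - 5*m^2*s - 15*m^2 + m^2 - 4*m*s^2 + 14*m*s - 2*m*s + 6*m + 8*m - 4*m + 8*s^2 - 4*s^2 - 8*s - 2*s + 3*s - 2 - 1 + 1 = 6*m^3 + m^2*(-5*s - 14) + m*(-4*s^2 + 12*s + 10) + 4*s^2 - 7*s - 2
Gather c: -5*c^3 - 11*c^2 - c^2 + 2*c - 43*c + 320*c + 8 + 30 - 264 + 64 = -5*c^3 - 12*c^2 + 279*c - 162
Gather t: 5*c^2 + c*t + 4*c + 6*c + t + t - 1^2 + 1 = 5*c^2 + 10*c + t*(c + 2)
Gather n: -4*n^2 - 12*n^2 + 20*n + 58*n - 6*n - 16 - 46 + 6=-16*n^2 + 72*n - 56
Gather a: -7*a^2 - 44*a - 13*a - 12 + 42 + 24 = -7*a^2 - 57*a + 54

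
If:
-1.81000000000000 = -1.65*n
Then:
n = 1.10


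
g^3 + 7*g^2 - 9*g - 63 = (g - 3)*(g + 3)*(g + 7)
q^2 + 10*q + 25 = (q + 5)^2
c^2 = c^2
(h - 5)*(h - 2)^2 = h^3 - 9*h^2 + 24*h - 20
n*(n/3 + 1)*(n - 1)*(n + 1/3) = n^4/3 + 7*n^3/9 - 7*n^2/9 - n/3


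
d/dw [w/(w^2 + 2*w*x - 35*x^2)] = (w^2 + 2*w*x - 2*w*(w + x) - 35*x^2)/(w^2 + 2*w*x - 35*x^2)^2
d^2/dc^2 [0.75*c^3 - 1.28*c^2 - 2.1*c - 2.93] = 4.5*c - 2.56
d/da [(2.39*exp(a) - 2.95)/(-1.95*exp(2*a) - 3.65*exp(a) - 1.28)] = (4.6605*exp(2*a) - 11.505*exp(a) - 13.8267)*exp(a)/(3.8025*exp(4*a) + 14.235*exp(3*a) + 18.3145*exp(2*a) + 9.344*exp(a) + 1.6384)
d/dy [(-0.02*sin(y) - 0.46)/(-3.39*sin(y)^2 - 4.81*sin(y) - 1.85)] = (-3.1188*sin(y) + 0.0339*cos(2*y) - 2.2095)*cos(y)/(3.39*sin(y)^2 + 4.81*sin(y) + 1.85)^2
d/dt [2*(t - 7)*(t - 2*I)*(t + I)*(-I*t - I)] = -8*I*t^3 + t^2*(-6 + 36*I) + t*(24 + 20*I) + 14 + 24*I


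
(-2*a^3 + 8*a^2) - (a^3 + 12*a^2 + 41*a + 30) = -3*a^3 - 4*a^2 - 41*a - 30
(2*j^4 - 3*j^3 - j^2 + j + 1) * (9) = 18*j^4 - 27*j^3 - 9*j^2 + 9*j + 9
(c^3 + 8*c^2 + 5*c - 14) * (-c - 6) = -c^4 - 14*c^3 - 53*c^2 - 16*c + 84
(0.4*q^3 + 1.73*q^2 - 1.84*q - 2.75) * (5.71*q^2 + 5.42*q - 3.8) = 2.284*q^5 + 12.0463*q^4 - 2.6498*q^3 - 32.2493*q^2 - 7.913*q + 10.45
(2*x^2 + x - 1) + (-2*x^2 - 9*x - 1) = -8*x - 2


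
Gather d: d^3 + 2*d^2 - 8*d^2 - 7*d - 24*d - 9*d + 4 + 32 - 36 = d^3 - 6*d^2 - 40*d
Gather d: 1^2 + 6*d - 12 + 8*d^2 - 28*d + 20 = 8*d^2 - 22*d + 9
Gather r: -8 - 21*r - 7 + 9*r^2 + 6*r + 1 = 9*r^2 - 15*r - 14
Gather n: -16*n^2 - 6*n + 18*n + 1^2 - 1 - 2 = -16*n^2 + 12*n - 2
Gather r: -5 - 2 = -7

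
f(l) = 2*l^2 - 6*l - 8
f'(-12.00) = -54.00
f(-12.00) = 352.00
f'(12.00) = 42.00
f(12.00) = 208.00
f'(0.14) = -5.44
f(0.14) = -8.80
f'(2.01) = 2.04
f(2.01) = -11.98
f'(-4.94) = -25.76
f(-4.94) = 70.45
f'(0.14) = -5.44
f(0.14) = -8.80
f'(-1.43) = -11.72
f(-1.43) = 4.67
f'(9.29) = 31.16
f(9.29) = 108.87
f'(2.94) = 5.76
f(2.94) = -8.35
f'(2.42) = 3.68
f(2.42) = -10.81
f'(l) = 4*l - 6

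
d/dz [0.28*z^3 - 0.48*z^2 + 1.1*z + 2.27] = 0.84*z^2 - 0.96*z + 1.1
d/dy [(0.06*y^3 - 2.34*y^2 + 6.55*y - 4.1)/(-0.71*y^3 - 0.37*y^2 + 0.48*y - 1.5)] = (-1.6836*y^4 + 9.3586*y^3 - 7.7027*y^2 + 3.986*y - 7.857)/(0.5041*y^6 + 0.5254*y^5 - 0.5447*y^4 + 1.7748*y^3 + 1.3404*y^2 - 1.44*y + 2.25)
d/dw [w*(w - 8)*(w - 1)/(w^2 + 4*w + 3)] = (w^4 + 8*w^3 - 35*w^2 - 54*w + 24)/(w^4 + 8*w^3 + 22*w^2 + 24*w + 9)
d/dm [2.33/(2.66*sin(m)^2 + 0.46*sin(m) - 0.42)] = -(12.3956*sin(m) + 1.0718)*cos(m)/(2.66*sin(m)^2 + 0.46*sin(m) - 0.42)^2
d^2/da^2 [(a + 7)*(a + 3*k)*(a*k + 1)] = 6*a*k + 6*k^2 + 14*k + 2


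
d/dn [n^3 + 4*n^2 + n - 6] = 3*n^2 + 8*n + 1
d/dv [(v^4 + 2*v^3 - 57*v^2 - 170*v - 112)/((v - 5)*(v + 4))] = (2*v^5 - v^4 - 84*v^3 + 107*v^2 + 2504*v + 3288)/(v^4 - 2*v^3 - 39*v^2 + 40*v + 400)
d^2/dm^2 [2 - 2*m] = 0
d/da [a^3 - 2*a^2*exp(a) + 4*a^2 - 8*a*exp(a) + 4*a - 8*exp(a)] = -2*a^2*exp(a) + 3*a^2 - 12*a*exp(a) + 8*a - 16*exp(a) + 4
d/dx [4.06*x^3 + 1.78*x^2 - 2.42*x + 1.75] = 12.18*x^2 + 3.56*x - 2.42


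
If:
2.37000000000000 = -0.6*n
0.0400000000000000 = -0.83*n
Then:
No Solution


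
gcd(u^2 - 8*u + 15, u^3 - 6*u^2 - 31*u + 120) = u - 3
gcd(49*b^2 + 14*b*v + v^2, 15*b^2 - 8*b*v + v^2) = 1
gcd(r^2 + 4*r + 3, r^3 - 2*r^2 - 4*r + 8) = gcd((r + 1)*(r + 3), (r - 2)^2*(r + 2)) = 1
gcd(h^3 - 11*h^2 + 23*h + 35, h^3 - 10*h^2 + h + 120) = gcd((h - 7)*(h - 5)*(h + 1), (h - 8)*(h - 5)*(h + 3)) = h - 5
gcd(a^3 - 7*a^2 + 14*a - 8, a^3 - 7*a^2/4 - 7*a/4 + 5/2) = a^2 - 3*a + 2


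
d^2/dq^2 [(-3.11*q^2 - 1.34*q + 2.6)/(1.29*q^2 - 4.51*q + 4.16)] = (-40.647126*q^3 + 126.096984*q^2 - 47.613384*q - 80.05868)/(2.146689*q^6 - 22.515273*q^5 + 99.484155*q^4 - 236.948635*q^3 + 320.81712*q^2 - 234.144768*q + 71.991296)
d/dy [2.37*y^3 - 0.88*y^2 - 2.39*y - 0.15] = 7.11*y^2 - 1.76*y - 2.39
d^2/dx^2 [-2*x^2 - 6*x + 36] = -4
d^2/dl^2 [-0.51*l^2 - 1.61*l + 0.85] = -1.02000000000000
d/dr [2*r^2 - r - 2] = 4*r - 1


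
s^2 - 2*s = s*(s - 2)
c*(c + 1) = c^2 + c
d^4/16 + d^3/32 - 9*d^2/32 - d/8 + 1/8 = (d/4 + 1/4)*(d/4 + 1/2)*(d - 2)*(d - 1/2)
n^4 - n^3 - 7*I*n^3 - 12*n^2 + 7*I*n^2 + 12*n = n*(n - 1)*(n - 4*I)*(n - 3*I)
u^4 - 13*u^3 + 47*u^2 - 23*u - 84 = (u - 7)*(u - 4)*(u - 3)*(u + 1)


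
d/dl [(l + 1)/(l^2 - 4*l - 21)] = (l^2 - 4*l - 2*(l - 2)*(l + 1) - 21)/(-l^2 + 4*l + 21)^2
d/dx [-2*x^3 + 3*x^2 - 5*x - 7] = -6*x^2 + 6*x - 5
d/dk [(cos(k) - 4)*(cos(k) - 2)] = 2*(3 - cos(k))*sin(k)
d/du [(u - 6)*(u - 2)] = 2*u - 8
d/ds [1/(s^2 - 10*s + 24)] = 2*(5 - s)/(s^2 - 10*s + 24)^2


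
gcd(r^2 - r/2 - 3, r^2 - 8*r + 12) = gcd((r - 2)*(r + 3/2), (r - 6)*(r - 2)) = r - 2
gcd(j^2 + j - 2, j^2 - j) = j - 1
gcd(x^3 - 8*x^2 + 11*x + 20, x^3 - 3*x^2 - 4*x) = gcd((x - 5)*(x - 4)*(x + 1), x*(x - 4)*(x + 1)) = x^2 - 3*x - 4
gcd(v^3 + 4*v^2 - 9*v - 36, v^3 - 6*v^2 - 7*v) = 1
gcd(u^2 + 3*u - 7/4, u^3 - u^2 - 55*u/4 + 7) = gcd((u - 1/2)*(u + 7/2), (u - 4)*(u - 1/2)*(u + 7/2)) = u^2 + 3*u - 7/4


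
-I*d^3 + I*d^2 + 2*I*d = d*(d - 2)*(-I*d - I)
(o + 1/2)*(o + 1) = o^2 + 3*o/2 + 1/2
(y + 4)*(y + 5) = y^2 + 9*y + 20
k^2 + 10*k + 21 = (k + 3)*(k + 7)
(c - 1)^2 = c^2 - 2*c + 1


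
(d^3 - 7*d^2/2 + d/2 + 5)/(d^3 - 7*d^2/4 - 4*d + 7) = 2*(2*d^2 - 3*d - 5)/(4*d^2 + d - 14)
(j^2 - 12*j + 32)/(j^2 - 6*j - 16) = (j - 4)/(j + 2)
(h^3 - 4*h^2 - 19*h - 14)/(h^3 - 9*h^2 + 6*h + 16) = (h^2 - 5*h - 14)/(h^2 - 10*h + 16)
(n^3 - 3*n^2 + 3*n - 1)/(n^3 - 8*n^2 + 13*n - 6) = (n - 1)/(n - 6)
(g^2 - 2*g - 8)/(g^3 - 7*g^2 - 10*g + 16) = (g - 4)/(g^2 - 9*g + 8)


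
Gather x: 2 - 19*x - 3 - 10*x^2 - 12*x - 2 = -10*x^2 - 31*x - 3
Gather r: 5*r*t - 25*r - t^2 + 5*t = r*(5*t - 25) - t^2 + 5*t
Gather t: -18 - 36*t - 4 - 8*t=-44*t - 22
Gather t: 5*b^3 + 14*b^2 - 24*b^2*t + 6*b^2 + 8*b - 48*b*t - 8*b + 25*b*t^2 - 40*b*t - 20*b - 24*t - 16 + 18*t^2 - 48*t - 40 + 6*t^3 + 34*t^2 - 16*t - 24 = 5*b^3 + 20*b^2 - 20*b + 6*t^3 + t^2*(25*b + 52) + t*(-24*b^2 - 88*b - 88) - 80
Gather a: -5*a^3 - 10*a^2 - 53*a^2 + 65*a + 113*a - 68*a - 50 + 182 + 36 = -5*a^3 - 63*a^2 + 110*a + 168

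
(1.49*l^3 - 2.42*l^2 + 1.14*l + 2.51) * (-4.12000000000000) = -6.1388*l^3 + 9.9704*l^2 - 4.6968*l - 10.3412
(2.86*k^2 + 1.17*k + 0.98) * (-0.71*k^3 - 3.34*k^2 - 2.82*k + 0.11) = -2.0306*k^5 - 10.3831*k^4 - 12.6688*k^3 - 6.258*k^2 - 2.6349*k + 0.1078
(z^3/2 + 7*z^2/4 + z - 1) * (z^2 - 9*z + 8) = z^5/2 - 11*z^4/4 - 43*z^3/4 + 4*z^2 + 17*z - 8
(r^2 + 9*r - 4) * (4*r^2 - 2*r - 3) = 4*r^4 + 34*r^3 - 37*r^2 - 19*r + 12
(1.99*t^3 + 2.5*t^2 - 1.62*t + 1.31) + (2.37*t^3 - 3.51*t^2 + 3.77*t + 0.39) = 4.36*t^3 - 1.01*t^2 + 2.15*t + 1.7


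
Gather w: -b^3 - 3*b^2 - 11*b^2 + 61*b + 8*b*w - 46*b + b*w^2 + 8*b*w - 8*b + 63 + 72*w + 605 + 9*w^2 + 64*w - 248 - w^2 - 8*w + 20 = -b^3 - 14*b^2 + 7*b + w^2*(b + 8) + w*(16*b + 128) + 440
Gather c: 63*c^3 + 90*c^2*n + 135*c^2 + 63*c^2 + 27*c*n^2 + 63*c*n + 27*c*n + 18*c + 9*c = 63*c^3 + c^2*(90*n + 198) + c*(27*n^2 + 90*n + 27)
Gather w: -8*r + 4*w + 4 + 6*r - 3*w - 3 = -2*r + w + 1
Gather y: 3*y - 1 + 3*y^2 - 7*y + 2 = 3*y^2 - 4*y + 1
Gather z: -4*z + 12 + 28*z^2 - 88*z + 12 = 28*z^2 - 92*z + 24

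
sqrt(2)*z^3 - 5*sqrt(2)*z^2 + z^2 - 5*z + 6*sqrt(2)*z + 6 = (z - 3)*(z - 2)*(sqrt(2)*z + 1)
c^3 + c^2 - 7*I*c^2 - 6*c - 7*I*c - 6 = (c + 1)*(c - 6*I)*(c - I)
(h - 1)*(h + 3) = h^2 + 2*h - 3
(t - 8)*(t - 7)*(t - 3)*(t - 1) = t^4 - 19*t^3 + 119*t^2 - 269*t + 168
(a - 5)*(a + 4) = a^2 - a - 20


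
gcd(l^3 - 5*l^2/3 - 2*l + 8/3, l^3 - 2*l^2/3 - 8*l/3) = l^2 - 2*l/3 - 8/3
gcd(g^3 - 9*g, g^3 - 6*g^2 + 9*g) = g^2 - 3*g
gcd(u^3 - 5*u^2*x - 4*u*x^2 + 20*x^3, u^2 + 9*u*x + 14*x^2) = u + 2*x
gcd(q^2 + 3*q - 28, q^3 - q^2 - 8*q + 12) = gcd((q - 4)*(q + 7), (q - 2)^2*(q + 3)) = 1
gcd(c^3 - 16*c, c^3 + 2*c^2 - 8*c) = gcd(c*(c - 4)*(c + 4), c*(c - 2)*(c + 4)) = c^2 + 4*c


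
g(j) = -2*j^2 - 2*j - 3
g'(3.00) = -14.00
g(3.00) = -27.00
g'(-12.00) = 46.00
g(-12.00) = -267.00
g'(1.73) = -8.92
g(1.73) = -12.45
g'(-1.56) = 4.24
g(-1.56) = -4.75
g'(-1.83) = 5.32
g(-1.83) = -6.04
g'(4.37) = -19.48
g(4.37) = -49.93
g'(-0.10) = -1.60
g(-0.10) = -2.82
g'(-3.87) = 13.48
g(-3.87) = -25.21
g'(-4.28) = 15.12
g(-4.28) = -31.08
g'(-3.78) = 13.12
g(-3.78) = -24.02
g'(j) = -4*j - 2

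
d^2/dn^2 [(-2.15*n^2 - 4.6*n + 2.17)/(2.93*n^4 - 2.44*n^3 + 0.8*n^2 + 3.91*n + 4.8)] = (-110.74521*n^8 - 381.6618*n^7 + 883.2445*n^6 - 398.85414*n^5 + 1219.288704*n^4 + 892.814764*n^3 - 1079.076168*n^2 + 299.2008*n + 123.278354)/(25.153757*n^12 - 62.841468*n^11 + 72.935904*n^10 + 51.857933*n^9 - 24.183432*n^8 - 85.755792*n^7 + 242.339519*n^6 + 169.322148*n^5 - 26.3344799999999*n^4 - 18.789929*n^3 + 275.44464*n^2 + 270.2592*n + 110.592)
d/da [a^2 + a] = 2*a + 1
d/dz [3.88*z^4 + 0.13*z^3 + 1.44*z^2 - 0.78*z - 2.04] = 15.52*z^3 + 0.39*z^2 + 2.88*z - 0.78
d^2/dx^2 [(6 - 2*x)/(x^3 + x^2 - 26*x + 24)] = 4*(-(x - 3)*(3*x^2 + 2*x - 26)^2 + (3*x^2 + 2*x + (x - 3)*(3*x + 1) - 26)*(x^3 + x^2 - 26*x + 24))/(x^3 + x^2 - 26*x + 24)^3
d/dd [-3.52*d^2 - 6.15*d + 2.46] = -7.04*d - 6.15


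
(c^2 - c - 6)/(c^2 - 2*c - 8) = (c - 3)/(c - 4)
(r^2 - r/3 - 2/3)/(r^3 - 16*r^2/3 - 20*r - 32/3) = (r - 1)/(r^2 - 6*r - 16)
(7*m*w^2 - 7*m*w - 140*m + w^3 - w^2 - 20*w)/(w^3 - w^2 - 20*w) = (7*m + w)/w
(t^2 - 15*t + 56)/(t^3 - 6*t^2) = (t^2 - 15*t + 56)/(t^2*(t - 6))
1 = 1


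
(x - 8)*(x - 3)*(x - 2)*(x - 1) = x^4 - 14*x^3 + 59*x^2 - 94*x + 48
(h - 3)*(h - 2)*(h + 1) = h^3 - 4*h^2 + h + 6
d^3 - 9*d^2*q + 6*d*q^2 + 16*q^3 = (d - 8*q)*(d - 2*q)*(d + q)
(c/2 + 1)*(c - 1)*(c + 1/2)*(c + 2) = c^4/2 + 7*c^3/4 + 3*c^2/4 - 2*c - 1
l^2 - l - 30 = (l - 6)*(l + 5)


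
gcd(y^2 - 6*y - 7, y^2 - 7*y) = y - 7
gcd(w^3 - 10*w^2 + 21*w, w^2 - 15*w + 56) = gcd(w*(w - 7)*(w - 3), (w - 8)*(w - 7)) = w - 7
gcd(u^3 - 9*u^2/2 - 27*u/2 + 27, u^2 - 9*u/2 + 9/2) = u - 3/2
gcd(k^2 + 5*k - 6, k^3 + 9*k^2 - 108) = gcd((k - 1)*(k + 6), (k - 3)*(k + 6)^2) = k + 6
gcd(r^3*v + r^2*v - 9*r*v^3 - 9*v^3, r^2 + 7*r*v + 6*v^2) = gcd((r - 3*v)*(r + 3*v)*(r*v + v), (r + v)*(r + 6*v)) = 1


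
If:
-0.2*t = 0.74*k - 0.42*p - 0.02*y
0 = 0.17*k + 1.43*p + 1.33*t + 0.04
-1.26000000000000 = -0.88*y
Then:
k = 0.0213792492917847 - 0.747698300283286*t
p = -0.841182719546742*t - 0.0305136170486737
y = 1.43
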